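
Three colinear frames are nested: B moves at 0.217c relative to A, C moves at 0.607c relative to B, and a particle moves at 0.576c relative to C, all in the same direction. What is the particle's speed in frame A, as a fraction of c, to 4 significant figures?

u ≈ 0.9188c

Compose boost 2: (0.607 + 0.217)/(1 + 0.607×0.217) = 0.8240/1.13172 = 0.728096
Compose boost 3: (0.576 + 0.728096)/(1 + 0.576×0.728096) = 1.30410/1.41938 = 0.9188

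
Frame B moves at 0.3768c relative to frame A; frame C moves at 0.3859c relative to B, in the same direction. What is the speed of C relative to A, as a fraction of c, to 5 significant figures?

u ≈ 0.66588c

Compose boost 2: (0.3859 + 0.3768)/(1 + 0.3859×0.3768) = 0.76270/1.145407 = 0.66588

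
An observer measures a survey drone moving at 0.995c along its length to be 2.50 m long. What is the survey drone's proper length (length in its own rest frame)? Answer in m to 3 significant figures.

γ = 1/√(1 − 0.995²) = 10.013
L₀ = γL = 10.013 × 2.50 = 25.0 m

L₀ ≈ 25.0 m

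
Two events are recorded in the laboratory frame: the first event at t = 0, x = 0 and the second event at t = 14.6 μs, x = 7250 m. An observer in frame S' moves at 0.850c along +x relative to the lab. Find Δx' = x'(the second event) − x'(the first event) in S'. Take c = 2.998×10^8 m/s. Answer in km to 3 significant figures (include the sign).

Δx' ≈ 6.70 km

γ = 1/√(1 − 0.850²) = 1.8983
Δx' = γ(Δx − vΔt) = 1.8983 × (7250 m − 0.850×(2.998×10^8 m/s)×14.6×10^-6 s)
= 1.8983 × (3529.5 m) = 6.70 km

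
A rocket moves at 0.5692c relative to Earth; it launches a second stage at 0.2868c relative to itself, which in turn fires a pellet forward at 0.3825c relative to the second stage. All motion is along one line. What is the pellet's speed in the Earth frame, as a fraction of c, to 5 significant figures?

Compose boost 2: (0.2868 + 0.5692)/(1 + 0.2868×0.5692) = 0.85600/1.163247 = 0.7358715
Compose boost 3: (0.3825 + 0.7358715)/(1 + 0.3825×0.7358715) = 1.118372/1.281471 = 0.87272

u ≈ 0.87272c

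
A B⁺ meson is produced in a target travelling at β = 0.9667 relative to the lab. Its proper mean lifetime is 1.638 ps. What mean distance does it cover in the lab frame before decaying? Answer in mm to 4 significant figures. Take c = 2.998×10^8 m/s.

d ≈ 1.855 mm

γ = 1/√(1 − 0.9667²) = 3.90759
Dilated lifetime: Δt = γτ₀ = 3.90759 × 1.638 ps = 6.40063 ps
d = vΔt = 0.9667c × 6.40063 ps = 2.89817×10^8 m/s × 6.40063×10^-12 s = 1.855 mm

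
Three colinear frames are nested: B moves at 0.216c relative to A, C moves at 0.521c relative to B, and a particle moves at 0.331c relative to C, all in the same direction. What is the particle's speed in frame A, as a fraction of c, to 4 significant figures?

u ≈ 0.8148c

Compose boost 2: (0.521 + 0.216)/(1 + 0.521×0.216) = 0.7370/1.11254 = 0.662450
Compose boost 3: (0.331 + 0.662450)/(1 + 0.331×0.662450) = 0.993450/1.21927 = 0.8148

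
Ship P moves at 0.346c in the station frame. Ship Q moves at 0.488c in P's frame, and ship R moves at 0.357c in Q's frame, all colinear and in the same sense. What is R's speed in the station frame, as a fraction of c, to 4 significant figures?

u ≈ 0.8532c

Compose boost 2: (0.488 + 0.346)/(1 + 0.488×0.346) = 0.8340/1.16885 = 0.713523
Compose boost 3: (0.357 + 0.713523)/(1 + 0.357×0.713523) = 1.07052/1.25473 = 0.8532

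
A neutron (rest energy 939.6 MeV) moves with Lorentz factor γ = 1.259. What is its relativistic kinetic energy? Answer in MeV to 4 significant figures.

γ = 1.259 (given)
K = (γ − 1)m₀c² = (1.259 − 1) × 939.6 MeV = 0.259000 × 939.6 MeV = 243.4 MeV

K ≈ 243.4 MeV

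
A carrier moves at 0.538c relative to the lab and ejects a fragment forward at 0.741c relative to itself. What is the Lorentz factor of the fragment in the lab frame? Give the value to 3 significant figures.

u_lab = (0.741 + 0.538)/(1 + 0.741×0.538) = 1.279/1.39866 = 0.914448
γ = 1/√(1 − 0.914448²) = 2.47

γ ≈ 2.47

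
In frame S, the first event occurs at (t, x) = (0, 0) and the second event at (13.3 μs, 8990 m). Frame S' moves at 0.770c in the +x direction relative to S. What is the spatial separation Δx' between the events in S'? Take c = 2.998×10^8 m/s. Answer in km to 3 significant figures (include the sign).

γ = 1/√(1 − 0.770²) = 1.5673
Δx' = γ(Δx − vΔt) = 1.5673 × (8990 m − 0.770×(2.998×10^8 m/s)×13.3×10^-6 s)
= 1.5673 × (5919.7 m) = 9.28 km

Δx' ≈ 9.28 km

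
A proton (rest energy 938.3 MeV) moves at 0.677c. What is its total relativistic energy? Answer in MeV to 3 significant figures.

E ≈ 1270 MeV

γ = 1/√(1 − 0.677²) = 1.3587
E = γm₀c² = 1.3587 × 938.3 MeV = 1270 MeV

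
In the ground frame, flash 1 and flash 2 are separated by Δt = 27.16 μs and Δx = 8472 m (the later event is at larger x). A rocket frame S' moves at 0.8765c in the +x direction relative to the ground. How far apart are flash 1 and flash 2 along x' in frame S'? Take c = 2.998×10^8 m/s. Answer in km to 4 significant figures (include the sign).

Δx' ≈ 2.773 km

γ = 1/√(1 − 0.8765²) = 2.07727
Δx' = γ(Δx − vΔt) = 2.07727 × (8472 m − 0.8765×(2.998×10^8 m/s)×27.16×10^-6 s)
= 2.07727 × (1335.04 m) = 2.773 km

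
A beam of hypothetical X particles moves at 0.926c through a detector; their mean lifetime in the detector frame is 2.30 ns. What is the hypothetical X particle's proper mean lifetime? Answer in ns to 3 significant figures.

τ₀ ≈ 0.868 ns

γ = 1/√(1 − 0.926²) = 2.6488
Proper time: τ₀ = Δt/γ = 2.30/2.6488 = 0.868 ns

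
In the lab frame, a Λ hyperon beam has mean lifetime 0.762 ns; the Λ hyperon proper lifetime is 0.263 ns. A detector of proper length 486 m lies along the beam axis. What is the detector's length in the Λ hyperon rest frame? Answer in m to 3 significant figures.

L ≈ 168 m

Time dilation ⇒ γ = Δt/τ₀ = 0.762/0.263 = 2.8973
Length contraction: L = L₀/γ = 486/2.8973 = 168 m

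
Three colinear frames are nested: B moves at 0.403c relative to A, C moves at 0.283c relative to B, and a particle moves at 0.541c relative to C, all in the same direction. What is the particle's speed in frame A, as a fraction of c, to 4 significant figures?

u ≈ 0.8677c

Compose boost 2: (0.283 + 0.403)/(1 + 0.283×0.403) = 0.6860/1.11405 = 0.615772
Compose boost 3: (0.541 + 0.615772)/(1 + 0.541×0.615772) = 1.15677/1.33313 = 0.8677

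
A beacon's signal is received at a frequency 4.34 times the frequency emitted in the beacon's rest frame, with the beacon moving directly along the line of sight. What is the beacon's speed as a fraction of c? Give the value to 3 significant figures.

f_obs/f_src = √((1+β)/(1−β)) = 4.34  ⇒  (1+β)/(1−β) = 18.836
β = |1 − D²|/(1 + D²) = |1 − 18.836|/(1 + 18.836) = 0.899

β ≈ 0.899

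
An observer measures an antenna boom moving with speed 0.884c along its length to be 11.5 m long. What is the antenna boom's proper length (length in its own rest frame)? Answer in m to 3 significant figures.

L₀ ≈ 24.6 m

γ = 1/√(1 − 0.884²) = 2.1391
L₀ = γL = 2.1391 × 11.5 = 24.6 m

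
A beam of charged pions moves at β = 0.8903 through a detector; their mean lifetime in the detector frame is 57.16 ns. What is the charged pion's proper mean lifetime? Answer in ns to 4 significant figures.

τ₀ ≈ 26.03 ns

γ = 1/√(1 − 0.8903²) = 2.19599
Proper time: τ₀ = Δt/γ = 57.16/2.19599 = 26.03 ns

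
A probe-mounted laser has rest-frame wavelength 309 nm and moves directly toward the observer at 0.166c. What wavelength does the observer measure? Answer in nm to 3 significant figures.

λ_obs ≈ 261 nm

Relativistic Doppler: λ_obs = λ_src √((1−β)/(1+β))
= 309 × √(0.83400/1.1660) = 309 × 0.84573 = 261 nm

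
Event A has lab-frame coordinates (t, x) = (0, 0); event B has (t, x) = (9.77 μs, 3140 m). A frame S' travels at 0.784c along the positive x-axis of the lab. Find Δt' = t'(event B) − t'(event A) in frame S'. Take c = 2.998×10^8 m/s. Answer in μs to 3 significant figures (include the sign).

Δt' ≈ 2.51 μs

γ = 1/√(1 − 0.784²) = 1.6109
Δt' = γ(Δt − vΔx/c²) = 1.6109 × (9.77 μs − 0.784×3140 m / (2.998×10^8 m/s))
= 1.6109 × (1.5587 μs) = 2.51 μs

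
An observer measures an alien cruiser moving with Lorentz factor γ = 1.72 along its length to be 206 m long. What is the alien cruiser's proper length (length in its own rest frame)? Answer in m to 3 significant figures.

L₀ ≈ 354 m

γ = 1.72 (given)
L₀ = γL = 1.72 × 206 = 354 m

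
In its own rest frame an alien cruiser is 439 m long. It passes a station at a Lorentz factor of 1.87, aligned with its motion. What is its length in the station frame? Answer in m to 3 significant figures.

γ = 1.87 (given)
Length contraction: L = L₀/γ = 439/1.87 = 235 m

L ≈ 235 m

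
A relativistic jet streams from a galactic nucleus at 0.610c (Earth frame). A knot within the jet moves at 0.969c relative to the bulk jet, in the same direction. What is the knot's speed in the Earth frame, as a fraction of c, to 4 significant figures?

u ≈ 0.9924c

Relativistic velocity addition: u = (u' + v)/(1 + u'v/c²)
= (0.969 + 0.610)/(1 + 0.969×0.610) = 1.579/1.59109 = 0.9924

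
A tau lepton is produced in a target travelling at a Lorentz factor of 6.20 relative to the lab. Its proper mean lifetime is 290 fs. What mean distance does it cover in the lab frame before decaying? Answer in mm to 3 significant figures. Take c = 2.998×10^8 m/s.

d ≈ 0.532 mm

β = √(1 − 1/γ²) = √(1 − 1/6.20²) = 0.98691
Dilated lifetime: Δt = γτ₀ = 6.20 × 290 fs = 1798.0 fs
d = vΔt = 0.98691c × 1798.0 fs = 2.9587×10^8 m/s × 1.7980×10^-12 s = 0.532 mm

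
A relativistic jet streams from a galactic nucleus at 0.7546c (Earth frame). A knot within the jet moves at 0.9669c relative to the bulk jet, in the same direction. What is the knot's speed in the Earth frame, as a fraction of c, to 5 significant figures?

Relativistic velocity addition: u = (u' + v)/(1 + u'v/c²)
= (0.9669 + 0.7546)/(1 + 0.9669×0.7546) = 1.7215/1.729623 = 0.99530

u ≈ 0.99530c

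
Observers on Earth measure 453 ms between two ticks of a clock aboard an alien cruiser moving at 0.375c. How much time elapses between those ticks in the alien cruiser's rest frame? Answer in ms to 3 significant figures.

τ₀ ≈ 420 ms

γ = 1/√(1 − 0.375²) = 1.0787
Proper time: τ₀ = Δt/γ = 453/1.0787 = 420 ms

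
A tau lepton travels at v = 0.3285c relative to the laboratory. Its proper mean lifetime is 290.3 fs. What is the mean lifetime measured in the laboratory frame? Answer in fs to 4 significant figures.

Δt ≈ 307.4 fs

γ = 1/√(1 − 0.3285²) = 1.05876
Time dilation: Δt = γτ₀ = 1.05876 × 290.3 fs = 307.4 fs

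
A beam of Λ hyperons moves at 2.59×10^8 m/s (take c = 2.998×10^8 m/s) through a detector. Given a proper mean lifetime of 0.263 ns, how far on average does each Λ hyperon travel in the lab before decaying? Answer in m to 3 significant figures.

d ≈ 0.135 m

β = v/c = 2.59×10^8 / 2.998×10^8 = 0.86391
γ = 1/√(1 − 0.86391²) = 1.9855
Dilated lifetime: Δt = γτ₀ = 1.9855 × 0.263 ns = 0.52219 ns
d = vΔt = 0.86391c × 0.52219 ns = 2.5900×10^8 m/s × 5.2219×10^-10 s = 0.135 m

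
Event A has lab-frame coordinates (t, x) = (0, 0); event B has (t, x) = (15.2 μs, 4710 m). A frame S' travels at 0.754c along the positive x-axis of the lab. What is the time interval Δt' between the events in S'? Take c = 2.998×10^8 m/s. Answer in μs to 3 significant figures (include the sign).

γ = 1/√(1 − 0.754²) = 1.5224
Δt' = γ(Δt − vΔx/c²) = 1.5224 × (15.2 μs − 0.754×4710 m / (2.998×10^8 m/s))
= 1.5224 × (3.3543 μs) = 5.11 μs

Δt' ≈ 5.11 μs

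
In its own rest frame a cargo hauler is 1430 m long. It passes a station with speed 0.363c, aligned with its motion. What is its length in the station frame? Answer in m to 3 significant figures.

γ = 1/√(1 − 0.363²) = 1.0732
Length contraction: L = L₀/γ = 1430/1.0732 = 1330 m

L ≈ 1330 m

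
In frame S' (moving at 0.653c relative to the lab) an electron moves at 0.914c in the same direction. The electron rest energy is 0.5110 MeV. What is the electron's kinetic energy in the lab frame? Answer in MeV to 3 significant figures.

u_lab = (0.914 + 0.653)/(1 + 0.914×0.653) = 0.981312
γ = 1/√(1 − 0.981312²) = 5.1969
K = (γ − 1)m₀c² = (5.1969 − 1) × 0.5110 = 4.1969 × 0.5110 = 2.14 MeV

K ≈ 2.14 MeV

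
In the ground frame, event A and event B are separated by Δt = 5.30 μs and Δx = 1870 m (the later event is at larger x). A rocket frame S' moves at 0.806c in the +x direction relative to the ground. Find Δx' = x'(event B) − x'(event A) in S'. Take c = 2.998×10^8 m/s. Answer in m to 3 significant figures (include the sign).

Δx' ≈ 996 m

γ = 1/√(1 − 0.806²) = 1.6894
Δx' = γ(Δx − vΔt) = 1.6894 × (1870 m − 0.806×(2.998×10^8 m/s)×5.30×10^-6 s)
= 1.6894 × (589.31 m) = 996 m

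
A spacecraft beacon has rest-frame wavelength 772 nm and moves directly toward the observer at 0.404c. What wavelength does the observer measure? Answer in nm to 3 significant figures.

λ_obs ≈ 503 nm

Relativistic Doppler: λ_obs = λ_src √((1−β)/(1+β))
= 772 × √(0.59600/1.4040) = 772 × 0.65154 = 503 nm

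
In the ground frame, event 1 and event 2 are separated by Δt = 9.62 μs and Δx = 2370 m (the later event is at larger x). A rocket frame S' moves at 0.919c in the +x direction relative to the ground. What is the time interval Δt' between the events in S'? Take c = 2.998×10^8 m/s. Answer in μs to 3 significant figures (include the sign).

Δt' ≈ 5.97 μs

γ = 1/√(1 − 0.919²) = 2.5364
Δt' = γ(Δt − vΔx/c²) = 2.5364 × (9.62 μs − 0.919×2370 m / (2.998×10^8 m/s))
= 2.5364 × (2.3551 μs) = 5.97 μs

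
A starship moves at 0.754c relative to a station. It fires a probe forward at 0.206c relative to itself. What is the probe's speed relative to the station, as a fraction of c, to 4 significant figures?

u ≈ 0.8309c

Relativistic velocity addition: u = (u' + v)/(1 + u'v/c²)
= (0.206 + 0.754)/(1 + 0.206×0.754) = 0.9600/1.15532 = 0.8309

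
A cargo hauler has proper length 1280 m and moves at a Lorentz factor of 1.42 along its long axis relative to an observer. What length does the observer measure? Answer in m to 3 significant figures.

γ = 1.42 (given)
Length contraction: L = L₀/γ = 1280/1.42 = 901 m

L ≈ 901 m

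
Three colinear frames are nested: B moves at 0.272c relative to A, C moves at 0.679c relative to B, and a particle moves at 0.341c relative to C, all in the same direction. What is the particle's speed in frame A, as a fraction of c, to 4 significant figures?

Compose boost 2: (0.679 + 0.272)/(1 + 0.679×0.272) = 0.9510/1.18469 = 0.802743
Compose boost 3: (0.341 + 0.802743)/(1 + 0.341×0.802743) = 1.14374/1.27374 = 0.8979

u ≈ 0.8979c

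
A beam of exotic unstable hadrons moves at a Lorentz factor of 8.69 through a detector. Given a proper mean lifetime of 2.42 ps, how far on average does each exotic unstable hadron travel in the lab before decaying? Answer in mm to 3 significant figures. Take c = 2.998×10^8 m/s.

d ≈ 6.26 mm

β = √(1 − 1/γ²) = √(1 − 1/8.69²) = 0.99336
Dilated lifetime: Δt = γτ₀ = 8.69 × 2.42 ps = 21.030 ps
d = vΔt = 0.99336c × 21.030 ps = 2.9781×10^8 m/s × 2.1030×10^-11 s = 6.26 mm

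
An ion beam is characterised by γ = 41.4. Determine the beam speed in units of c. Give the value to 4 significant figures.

β = √(1 − 1/γ²) = √(1 − 1/41.4²) = √(0.999417) = 0.9997

β ≈ 0.9997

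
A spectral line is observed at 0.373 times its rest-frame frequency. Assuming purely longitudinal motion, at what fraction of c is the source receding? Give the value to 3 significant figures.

f_obs/f_src = √((1−β)/(1+β)) = 0.373  ⇒  (1−β)/(1+β) = 0.13913
β = |1 − D²|/(1 + D²) = |1 − 0.13913|/(1 + 0.13913) = 0.756

β ≈ 0.756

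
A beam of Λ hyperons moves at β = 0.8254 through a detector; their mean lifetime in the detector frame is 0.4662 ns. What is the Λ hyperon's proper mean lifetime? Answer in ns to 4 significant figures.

γ = 1/√(1 − 0.8254²) = 1.77133
Proper time: τ₀ = Δt/γ = 0.4662/1.77133 = 0.2632 ns

τ₀ ≈ 0.2632 ns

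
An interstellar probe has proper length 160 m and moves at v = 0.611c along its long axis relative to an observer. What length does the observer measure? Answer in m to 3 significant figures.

L ≈ 127 m

γ = 1/√(1 − 0.611²) = 1.2632
Length contraction: L = L₀/γ = 160/1.2632 = 127 m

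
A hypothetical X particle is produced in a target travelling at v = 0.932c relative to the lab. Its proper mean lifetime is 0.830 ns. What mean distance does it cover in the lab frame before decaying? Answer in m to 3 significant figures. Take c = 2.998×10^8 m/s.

d ≈ 0.640 m

γ = 1/√(1 − 0.932²) = 2.7589
Dilated lifetime: Δt = γτ₀ = 2.7589 × 0.830 ns = 2.2899 ns
d = vΔt = 0.932c × 2.2899 ns = 2.7941×10^8 m/s × 2.2899×10^-9 s = 0.640 m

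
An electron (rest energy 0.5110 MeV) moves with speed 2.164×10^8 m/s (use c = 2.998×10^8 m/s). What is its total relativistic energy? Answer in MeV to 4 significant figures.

β = v/c = 2.164×10^8 / 2.998×10^8 = 0.721815
γ = 1/√(1 − 0.721815²) = 1.44491
E = γm₀c² = 1.44491 × 0.5110 MeV = 0.7383 MeV

E ≈ 0.7383 MeV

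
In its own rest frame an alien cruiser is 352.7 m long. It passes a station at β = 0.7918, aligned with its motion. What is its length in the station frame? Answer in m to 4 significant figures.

γ = 1/√(1 − 0.7918²) = 1.63725
Length contraction: L = L₀/γ = 352.7/1.63725 = 215.4 m

L ≈ 215.4 m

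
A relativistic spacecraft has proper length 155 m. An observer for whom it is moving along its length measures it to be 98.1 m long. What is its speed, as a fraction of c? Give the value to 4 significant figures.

γ = L₀/L = 155/98.1 = 1.58002
β = √(1 − 1/γ²) = 0.7742

β ≈ 0.7742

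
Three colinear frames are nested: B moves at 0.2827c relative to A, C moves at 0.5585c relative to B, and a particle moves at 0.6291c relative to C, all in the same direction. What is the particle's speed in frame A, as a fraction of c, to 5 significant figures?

Compose boost 2: (0.5585 + 0.2827)/(1 + 0.5585×0.2827) = 0.84120/1.157888 = 0.7264952
Compose boost 3: (0.6291 + 0.7264952)/(1 + 0.6291×0.7264952) = 1.355595/1.457038 = 0.93038

u ≈ 0.93038c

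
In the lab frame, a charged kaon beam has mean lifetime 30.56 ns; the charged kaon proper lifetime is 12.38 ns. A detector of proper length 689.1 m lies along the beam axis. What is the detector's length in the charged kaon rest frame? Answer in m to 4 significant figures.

L ≈ 279.2 m

Time dilation ⇒ γ = Δt/τ₀ = 30.56/12.38 = 2.46850
Length contraction: L = L₀/γ = 689.1/2.46850 = 279.2 m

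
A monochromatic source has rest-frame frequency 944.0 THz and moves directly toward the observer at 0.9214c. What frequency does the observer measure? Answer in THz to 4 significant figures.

Relativistic Doppler: f_obs = f_src √((1+β)/(1−β))
= 944.0 × √(1.92140/0.0786000) = 944.0 × 4.94422 = 4667 THz

f_obs ≈ 4667 THz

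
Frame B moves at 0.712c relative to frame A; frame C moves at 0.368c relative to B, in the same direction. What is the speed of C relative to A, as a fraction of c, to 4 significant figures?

Compose boost 2: (0.368 + 0.712)/(1 + 0.368×0.712) = 1.080/1.26202 = 0.8558

u ≈ 0.8558c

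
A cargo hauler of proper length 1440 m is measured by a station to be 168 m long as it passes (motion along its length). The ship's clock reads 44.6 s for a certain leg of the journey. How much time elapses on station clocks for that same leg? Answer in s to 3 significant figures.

Length contraction ⇒ γ = L₀/L = 1440/168 = 8.5714
Time dilation: Δt = γτ₀ = 8.5714 × 44.6 s = 382 s

Δt ≈ 382 s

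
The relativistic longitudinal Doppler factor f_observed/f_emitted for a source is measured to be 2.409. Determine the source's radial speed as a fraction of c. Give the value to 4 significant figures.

f_obs/f_src = √((1+β)/(1−β)) = 2.409  ⇒  (1+β)/(1−β) = 5.80328
β = |1 − D²|/(1 + D²) = |1 − 5.80328|/(1 + 5.80328) = 0.7060

β ≈ 0.7060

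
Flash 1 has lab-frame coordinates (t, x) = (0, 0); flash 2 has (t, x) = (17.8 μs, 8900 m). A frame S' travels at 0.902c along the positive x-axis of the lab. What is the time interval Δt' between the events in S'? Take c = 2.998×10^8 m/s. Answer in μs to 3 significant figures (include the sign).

γ = 1/√(1 − 0.902²) = 2.3162
Δt' = γ(Δt − vΔx/c²) = 2.3162 × (17.8 μs − 0.902×8900 m / (2.998×10^8 m/s))
= 2.3162 × (-8.9772 μs) = -20.8 μs

Δt' ≈ -20.8 μs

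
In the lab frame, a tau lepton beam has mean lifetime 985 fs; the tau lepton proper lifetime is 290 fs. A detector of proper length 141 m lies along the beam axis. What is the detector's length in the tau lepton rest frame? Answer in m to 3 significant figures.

Time dilation ⇒ γ = Δt/τ₀ = 985/290 = 3.3966
Length contraction: L = L₀/γ = 141/3.3966 = 41.5 m

L ≈ 41.5 m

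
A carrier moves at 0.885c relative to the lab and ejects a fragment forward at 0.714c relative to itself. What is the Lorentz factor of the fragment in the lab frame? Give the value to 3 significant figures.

γ ≈ 5.01

u_lab = (0.714 + 0.885)/(1 + 0.714×0.885) = 1.599/1.63189 = 0.979845
γ = 1/√(1 − 0.979845²) = 5.01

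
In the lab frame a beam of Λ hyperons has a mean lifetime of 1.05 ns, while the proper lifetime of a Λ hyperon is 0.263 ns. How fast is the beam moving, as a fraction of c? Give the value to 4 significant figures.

β ≈ 0.9681

γ = Δt/τ₀ = 1.05/0.263 = 3.99240
β = √(1 − 1/γ²) = √(1 − 1/3.99240²) = 0.9681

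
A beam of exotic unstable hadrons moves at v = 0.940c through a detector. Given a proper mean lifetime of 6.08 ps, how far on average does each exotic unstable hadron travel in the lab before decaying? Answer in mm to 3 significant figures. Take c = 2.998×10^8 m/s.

d ≈ 5.02 mm

γ = 1/√(1 − 0.940²) = 2.9311
Dilated lifetime: Δt = γτ₀ = 2.9311 × 6.08 ps = 17.821 ps
d = vΔt = 0.940c × 17.821 ps = 2.8181×10^8 m/s × 1.7821×10^-11 s = 5.02 mm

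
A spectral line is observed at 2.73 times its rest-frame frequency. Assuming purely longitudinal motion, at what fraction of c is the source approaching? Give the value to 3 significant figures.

f_obs/f_src = √((1+β)/(1−β)) = 2.73  ⇒  (1+β)/(1−β) = 7.4529
β = |1 − D²|/(1 + D²) = |1 − 7.4529|/(1 + 7.4529) = 0.763

β ≈ 0.763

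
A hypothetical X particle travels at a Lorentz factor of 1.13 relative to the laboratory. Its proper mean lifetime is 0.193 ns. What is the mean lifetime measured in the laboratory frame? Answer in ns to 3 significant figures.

Δt ≈ 0.218 ns

γ = 1.13 (given)
Time dilation: Δt = γτ₀ = 1.13 × 0.193 ns = 0.218 ns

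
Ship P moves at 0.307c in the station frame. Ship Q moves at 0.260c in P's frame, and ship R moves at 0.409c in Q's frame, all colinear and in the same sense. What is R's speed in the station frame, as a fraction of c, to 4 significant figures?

Compose boost 2: (0.260 + 0.307)/(1 + 0.260×0.307) = 0.5670/1.07982 = 0.525088
Compose boost 3: (0.409 + 0.525088)/(1 + 0.409×0.525088) = 0.934088/1.21476 = 0.7689

u ≈ 0.7689c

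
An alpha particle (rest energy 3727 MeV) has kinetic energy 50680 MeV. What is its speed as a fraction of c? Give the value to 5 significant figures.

γ = 1 + K/(m₀c²) = 1 + 50680/3727 = 14.59807
β = √(1 − 1/γ²) = 0.99765

β ≈ 0.99765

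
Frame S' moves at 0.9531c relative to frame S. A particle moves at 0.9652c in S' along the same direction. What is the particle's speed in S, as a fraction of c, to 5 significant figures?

Relativistic velocity addition: u = (u' + v)/(1 + u'v/c²)
= (0.9652 + 0.9531)/(1 + 0.9652×0.9531) = 1.9183/1.919932 = 0.99915

u ≈ 0.99915c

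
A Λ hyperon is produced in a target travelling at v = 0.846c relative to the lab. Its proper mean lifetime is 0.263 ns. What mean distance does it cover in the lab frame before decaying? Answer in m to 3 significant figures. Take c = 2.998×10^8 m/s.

d ≈ 0.125 m

γ = 1/√(1 − 0.846²) = 1.8755
Dilated lifetime: Δt = γτ₀ = 1.8755 × 0.263 ns = 0.49326 ns
d = vΔt = 0.846c × 0.49326 ns = 2.5363×10^8 m/s × 4.9326×10^-10 s = 0.125 m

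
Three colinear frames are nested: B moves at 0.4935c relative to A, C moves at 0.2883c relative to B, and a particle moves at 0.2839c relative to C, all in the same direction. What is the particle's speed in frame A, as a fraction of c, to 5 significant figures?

u ≈ 0.81078c

Compose boost 2: (0.2883 + 0.4935)/(1 + 0.2883×0.4935) = 0.78180/1.142276 = 0.6844230
Compose boost 3: (0.2839 + 0.6844230)/(1 + 0.2839×0.6844230) = 0.9683230/1.194308 = 0.81078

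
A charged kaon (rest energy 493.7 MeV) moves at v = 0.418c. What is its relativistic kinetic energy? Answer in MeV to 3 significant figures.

γ = 1/√(1 − 0.418²) = 1.1008
K = (γ − 1)m₀c² = (1.1008 − 1) × 493.7 MeV = 0.10078 × 493.7 MeV = 49.8 MeV

K ≈ 49.8 MeV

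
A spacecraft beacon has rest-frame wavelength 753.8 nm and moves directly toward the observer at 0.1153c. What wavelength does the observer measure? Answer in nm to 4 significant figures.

λ_obs ≈ 671.4 nm

Relativistic Doppler: λ_obs = λ_src √((1−β)/(1+β))
= 753.8 × √(0.884700/1.11530) = 753.8 × 0.890640 = 671.4 nm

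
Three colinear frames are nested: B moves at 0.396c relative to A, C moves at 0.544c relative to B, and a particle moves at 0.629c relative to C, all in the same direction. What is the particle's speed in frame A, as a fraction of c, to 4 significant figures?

Compose boost 2: (0.544 + 0.396)/(1 + 0.544×0.396) = 0.9400/1.21542 = 0.773393
Compose boost 3: (0.629 + 0.773393)/(1 + 0.629×0.773393) = 1.40239/1.48646 = 0.9434

u ≈ 0.9434c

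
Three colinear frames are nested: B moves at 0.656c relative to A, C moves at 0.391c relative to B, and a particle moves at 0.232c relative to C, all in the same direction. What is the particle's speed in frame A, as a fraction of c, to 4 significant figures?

Compose boost 2: (0.391 + 0.656)/(1 + 0.391×0.656) = 1.047/1.25650 = 0.833270
Compose boost 3: (0.232 + 0.833270)/(1 + 0.232×0.833270) = 1.06527/1.19332 = 0.8927

u ≈ 0.8927c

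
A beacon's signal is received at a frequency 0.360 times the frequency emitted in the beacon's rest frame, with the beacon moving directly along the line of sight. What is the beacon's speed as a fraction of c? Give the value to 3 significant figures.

β ≈ 0.771

f_obs/f_src = √((1−β)/(1+β)) = 0.360  ⇒  (1−β)/(1+β) = 0.12960
β = |1 − D²|/(1 + D²) = |1 − 0.12960|/(1 + 0.12960) = 0.771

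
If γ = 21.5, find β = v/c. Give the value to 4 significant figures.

β = √(1 − 1/γ²) = √(1 − 1/21.5²) = √(0.997837) = 0.9989

β ≈ 0.9989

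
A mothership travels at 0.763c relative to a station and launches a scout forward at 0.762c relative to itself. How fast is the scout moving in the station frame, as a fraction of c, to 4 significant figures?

Compose boost 2: (0.762 + 0.763)/(1 + 0.762×0.763) = 1.525/1.58141 = 0.9643

u ≈ 0.9643c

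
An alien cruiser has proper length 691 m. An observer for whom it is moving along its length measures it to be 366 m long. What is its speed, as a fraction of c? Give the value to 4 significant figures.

γ = L₀/L = 691/366 = 1.88798
β = √(1 − 1/γ²) = 0.8482

β ≈ 0.8482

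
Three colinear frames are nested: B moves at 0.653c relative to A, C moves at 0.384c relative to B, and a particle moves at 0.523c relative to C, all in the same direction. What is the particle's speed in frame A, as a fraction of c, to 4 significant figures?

Compose boost 2: (0.384 + 0.653)/(1 + 0.384×0.653) = 1.037/1.25075 = 0.829101
Compose boost 3: (0.523 + 0.829101)/(1 + 0.523×0.829101) = 1.35210/1.43362 = 0.9431

u ≈ 0.9431c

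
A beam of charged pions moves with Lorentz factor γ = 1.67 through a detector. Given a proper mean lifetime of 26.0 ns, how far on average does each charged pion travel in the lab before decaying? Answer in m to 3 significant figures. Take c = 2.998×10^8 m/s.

d ≈ 10.4 m

β = √(1 − 1/γ²) = √(1 − 1/1.67²) = 0.80090
Dilated lifetime: Δt = γτ₀ = 1.67 × 26.0 ns = 43.420 ns
d = vΔt = 0.80090c × 43.420 ns = 2.4011×10^8 m/s × 4.3420×10^-8 s = 10.4 m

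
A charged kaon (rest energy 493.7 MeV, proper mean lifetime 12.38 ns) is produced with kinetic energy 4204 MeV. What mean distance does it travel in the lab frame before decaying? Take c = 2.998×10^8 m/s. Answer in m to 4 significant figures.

γ = 1 + K/(m₀c²) = 1 + 4204/493.7 = 9.51529
β = √(1 − 1/γ²) = 0.994462
Dilated lifetime: γτ₀ = 9.51529 × 12.38 ns = 117.799 ns
d = βc·γτ₀ = 0.994462 × (2.998×10^8 m/s) × 1.17799×10^-7 s = 35.12 m

d ≈ 35.12 m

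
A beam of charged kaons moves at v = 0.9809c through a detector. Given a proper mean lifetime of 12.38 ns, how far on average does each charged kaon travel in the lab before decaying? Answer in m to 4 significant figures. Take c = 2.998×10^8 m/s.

γ = 1/√(1 − 0.9809²) = 5.14105
Dilated lifetime: Δt = γτ₀ = 5.14105 × 12.38 ns = 63.6462 ns
d = vΔt = 0.9809c × 63.6462 ns = 2.94074×10^8 m/s × 6.36462×10^-8 s = 18.72 m

d ≈ 18.72 m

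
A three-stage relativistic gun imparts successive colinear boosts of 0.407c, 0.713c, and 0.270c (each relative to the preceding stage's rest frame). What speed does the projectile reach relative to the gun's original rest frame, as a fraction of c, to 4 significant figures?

Compose boost 2: (0.713 + 0.407)/(1 + 0.713×0.407) = 1.120/1.29019 = 0.868089
Compose boost 3: (0.270 + 0.868089)/(1 + 0.270×0.868089) = 1.13809/1.23438 = 0.9220

u ≈ 0.9220c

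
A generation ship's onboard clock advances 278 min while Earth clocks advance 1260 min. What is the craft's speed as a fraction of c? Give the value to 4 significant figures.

β ≈ 0.9754

γ = Δt/τ₀ = 1260/278 = 4.53237
β = √(1 − 1/γ²) = √(1 − 1/4.53237²) = 0.9754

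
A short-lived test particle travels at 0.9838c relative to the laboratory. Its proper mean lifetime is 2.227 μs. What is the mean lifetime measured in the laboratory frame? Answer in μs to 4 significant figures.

γ = 1/√(1 − 0.9838²) = 5.57819
Time dilation: Δt = γτ₀ = 5.57819 × 2.227 μs = 12.42 μs

Δt ≈ 12.42 μs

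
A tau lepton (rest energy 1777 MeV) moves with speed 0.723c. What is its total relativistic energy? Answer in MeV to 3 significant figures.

E ≈ 2570 MeV

γ = 1/√(1 − 0.723²) = 1.4475
E = γm₀c² = 1.4475 × 1777 MeV = 2570 MeV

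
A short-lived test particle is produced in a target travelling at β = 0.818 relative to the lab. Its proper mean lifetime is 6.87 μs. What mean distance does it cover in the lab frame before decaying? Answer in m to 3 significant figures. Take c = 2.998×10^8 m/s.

d ≈ 2930 m

γ = 1/√(1 − 0.818²) = 1.7385
Dilated lifetime: Δt = γτ₀ = 1.7385 × 6.87 μs = 11.943 μs
d = vΔt = 0.818c × 11.943 μs = 2.4524×10^8 m/s × 1.1943×10^-5 s = 2930 m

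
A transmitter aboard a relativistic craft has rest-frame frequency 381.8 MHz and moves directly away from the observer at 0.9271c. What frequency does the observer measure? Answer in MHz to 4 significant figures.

f_obs ≈ 74.26 MHz

Relativistic Doppler: f_obs = f_src √((1−β)/(1+β))
= 381.8 × √(0.0729000/1.92710) = 381.8 × 0.194496 = 74.26 MHz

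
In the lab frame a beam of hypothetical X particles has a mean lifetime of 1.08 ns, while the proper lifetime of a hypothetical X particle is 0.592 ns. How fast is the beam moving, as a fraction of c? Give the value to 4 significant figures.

β ≈ 0.8364

γ = Δt/τ₀ = 1.08/0.592 = 1.82432
β = √(1 − 1/γ²) = √(1 − 1/1.82432²) = 0.8364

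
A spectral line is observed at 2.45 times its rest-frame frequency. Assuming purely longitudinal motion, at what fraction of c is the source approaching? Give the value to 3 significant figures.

β ≈ 0.714

f_obs/f_src = √((1+β)/(1−β)) = 2.45  ⇒  (1+β)/(1−β) = 6.0025
β = |1 − D²|/(1 + D²) = |1 − 6.0025|/(1 + 6.0025) = 0.714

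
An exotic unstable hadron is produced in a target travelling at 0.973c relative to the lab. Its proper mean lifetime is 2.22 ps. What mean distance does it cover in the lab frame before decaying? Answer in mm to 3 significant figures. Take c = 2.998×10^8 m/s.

d ≈ 2.81 mm

γ = 1/√(1 − 0.973²) = 4.3327
Dilated lifetime: Δt = γτ₀ = 4.3327 × 2.22 ps = 9.6185 ps
d = vΔt = 0.973c × 9.6185 ps = 2.9171×10^8 m/s × 9.6185×10^-12 s = 2.81 mm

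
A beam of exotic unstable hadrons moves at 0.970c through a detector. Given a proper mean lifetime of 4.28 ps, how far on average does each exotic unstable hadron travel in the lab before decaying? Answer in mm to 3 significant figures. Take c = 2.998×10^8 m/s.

d ≈ 5.12 mm

γ = 1/√(1 − 0.970²) = 4.1135
Dilated lifetime: Δt = γτ₀ = 4.1135 × 4.28 ps = 17.606 ps
d = vΔt = 0.970c × 17.606 ps = 2.9081×10^8 m/s × 1.7606×10^-11 s = 5.12 mm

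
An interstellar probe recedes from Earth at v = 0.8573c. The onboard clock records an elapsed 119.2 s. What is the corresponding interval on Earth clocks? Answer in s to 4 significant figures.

Δt ≈ 231.5 s

γ = 1/√(1 − 0.8573²) = 1.94244
Time dilation: Δt = γτ₀ = 1.94244 × 119.2 s = 231.5 s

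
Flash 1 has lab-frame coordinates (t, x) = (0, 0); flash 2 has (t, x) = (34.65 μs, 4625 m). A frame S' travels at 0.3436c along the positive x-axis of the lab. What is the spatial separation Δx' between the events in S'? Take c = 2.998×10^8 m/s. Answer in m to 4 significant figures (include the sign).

Δx' ≈ 1124 m

γ = 1/√(1 − 0.3436²) = 1.06483
Δx' = γ(Δx − vΔt) = 1.06483 × (4625 m − 0.3436×(2.998×10^8 m/s)×34.65×10^-6 s)
= 1.06483 × (1055.66 m) = 1124 m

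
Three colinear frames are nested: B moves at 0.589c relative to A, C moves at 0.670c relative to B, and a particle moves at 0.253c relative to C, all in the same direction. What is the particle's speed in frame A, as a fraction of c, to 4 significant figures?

Compose boost 2: (0.670 + 0.589)/(1 + 0.670×0.589) = 1.259/1.39463 = 0.902748
Compose boost 3: (0.253 + 0.902748)/(1 + 0.253×0.902748) = 1.15575/1.22840 = 0.9409

u ≈ 0.9409c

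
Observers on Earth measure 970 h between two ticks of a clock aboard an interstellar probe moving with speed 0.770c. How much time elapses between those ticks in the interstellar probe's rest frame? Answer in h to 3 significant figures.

γ = 1/√(1 − 0.770²) = 1.5673
Proper time: τ₀ = Δt/γ = 970/1.5673 = 619 h

τ₀ ≈ 619 h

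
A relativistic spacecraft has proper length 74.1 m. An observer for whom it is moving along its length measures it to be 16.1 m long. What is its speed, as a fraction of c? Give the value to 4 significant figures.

γ = L₀/L = 74.1/16.1 = 4.60248
β = √(1 − 1/γ²) = 0.9761

β ≈ 0.9761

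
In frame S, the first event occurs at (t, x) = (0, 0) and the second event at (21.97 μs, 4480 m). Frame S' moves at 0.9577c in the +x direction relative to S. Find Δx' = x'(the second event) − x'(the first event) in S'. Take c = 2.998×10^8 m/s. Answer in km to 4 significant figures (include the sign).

Δx' ≈ -6.352 km

γ = 1/√(1 − 0.9577²) = 3.47502
Δx' = γ(Δx − vΔt) = 3.47502 × (4480 m − 0.9577×(2.998×10^8 m/s)×21.97×10^-6 s)
= 3.47502 × (-1827.99 m) = -6.352 km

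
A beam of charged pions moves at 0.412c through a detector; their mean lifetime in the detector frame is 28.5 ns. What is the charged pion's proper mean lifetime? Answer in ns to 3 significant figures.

γ = 1/√(1 − 0.412²) = 1.0975
Proper time: τ₀ = Δt/γ = 28.5/1.0975 = 26.0 ns

τ₀ ≈ 26.0 ns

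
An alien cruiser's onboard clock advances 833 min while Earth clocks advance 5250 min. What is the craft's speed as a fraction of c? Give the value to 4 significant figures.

γ = Δt/τ₀ = 5250/833 = 6.30252
β = √(1 − 1/γ²) = √(1 − 1/6.30252²) = 0.9873

β ≈ 0.9873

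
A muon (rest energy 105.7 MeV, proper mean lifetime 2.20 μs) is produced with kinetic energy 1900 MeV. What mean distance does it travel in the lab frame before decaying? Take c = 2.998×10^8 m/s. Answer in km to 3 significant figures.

γ = 1 + K/(m₀c²) = 1 + 1900/105.7 = 18.975
β = √(1 − 1/γ²) = 0.99861
Dilated lifetime: γτ₀ = 18.975 × 2.20 μs = 41.746 μs
d = βc·γτ₀ = 0.99861 × (2.998×10^8 m/s) × 4.1746×10^-5 s = 12.5 km

d ≈ 12.5 km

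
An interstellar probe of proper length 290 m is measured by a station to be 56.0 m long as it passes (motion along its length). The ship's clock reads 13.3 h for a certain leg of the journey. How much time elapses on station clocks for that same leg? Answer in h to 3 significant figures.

Length contraction ⇒ γ = L₀/L = 290/56.0 = 5.1786
Time dilation: Δt = γτ₀ = 5.1786 × 13.3 h = 68.9 h

Δt ≈ 68.9 h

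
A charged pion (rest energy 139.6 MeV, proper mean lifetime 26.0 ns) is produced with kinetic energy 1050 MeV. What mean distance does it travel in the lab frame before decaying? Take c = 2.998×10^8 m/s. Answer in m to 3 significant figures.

d ≈ 66.0 m

γ = 1 + K/(m₀c²) = 1 + 1050/139.6 = 8.5215
β = √(1 − 1/γ²) = 0.99309
Dilated lifetime: γτ₀ = 8.5215 × 26.0 ns = 221.56 ns
d = βc·γτ₀ = 0.99309 × (2.998×10^8 m/s) × 2.2156×10^-7 s = 66.0 m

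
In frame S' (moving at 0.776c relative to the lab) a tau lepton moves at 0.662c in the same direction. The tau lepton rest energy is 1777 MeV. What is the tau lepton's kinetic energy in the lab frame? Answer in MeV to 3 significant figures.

K ≈ 3910 MeV

u_lab = (0.662 + 0.776)/(1 + 0.662×0.776) = 0.949983
γ = 1/√(1 − 0.949983²) = 3.2020
K = (γ − 1)m₀c² = (3.2020 − 1) × 1777 = 2.2020 × 1777 = 3910 MeV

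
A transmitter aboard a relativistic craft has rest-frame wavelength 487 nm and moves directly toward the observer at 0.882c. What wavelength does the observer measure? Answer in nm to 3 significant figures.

Relativistic Doppler: λ_obs = λ_src √((1−β)/(1+β))
= 487 × √(0.11800/1.8820) = 487 × 0.25040 = 122 nm

λ_obs ≈ 122 nm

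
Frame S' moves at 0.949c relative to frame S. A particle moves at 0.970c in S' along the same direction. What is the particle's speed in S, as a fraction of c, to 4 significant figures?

Relativistic velocity addition: u = (u' + v)/(1 + u'v/c²)
= (0.970 + 0.949)/(1 + 0.970×0.949) = 1.919/1.92053 = 0.9992

u ≈ 0.9992c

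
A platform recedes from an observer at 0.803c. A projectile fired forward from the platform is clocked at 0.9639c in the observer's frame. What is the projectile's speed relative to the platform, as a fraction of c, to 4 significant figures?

u' ≈ 0.7120c

Inverse velocity addition: u' = (u − v)/(1 − uv/c²)
= (0.9639 − 0.803)/(1 − 0.9639×0.803) = 0.1609/0.225988 = 0.7120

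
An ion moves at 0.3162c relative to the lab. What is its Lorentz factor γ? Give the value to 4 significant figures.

γ ≈ 1.054

γ = 1/√(1 − β²) = 1/√(1 − 0.3162²) = 1/√(0.900018) = 1.054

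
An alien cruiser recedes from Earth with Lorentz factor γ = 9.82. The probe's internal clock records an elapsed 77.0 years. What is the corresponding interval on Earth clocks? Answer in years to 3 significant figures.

γ = 9.82 (given)
Time dilation: Δt = γτ₀ = 9.82 × 77.0 years = 756 years

Δt ≈ 756 years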